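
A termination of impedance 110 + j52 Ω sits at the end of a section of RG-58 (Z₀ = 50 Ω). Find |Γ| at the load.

|Γ| ≈ 0.472

Γ = (Z_L − Z_0)/(Z_L + Z_0) = (60 + j52)/(160 + j52)
|Γ| = 79.4/168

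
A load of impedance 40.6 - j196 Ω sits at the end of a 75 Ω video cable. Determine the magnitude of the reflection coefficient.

|Γ| ≈ 0.875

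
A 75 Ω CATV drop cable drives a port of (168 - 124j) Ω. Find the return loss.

RL ≈ 4.91 dB

Γ = (93 − j124)/(243 − j124), |Γ| = 0.568
RL = −20·log₁₀|Γ| = −20·log₁₀(0.568)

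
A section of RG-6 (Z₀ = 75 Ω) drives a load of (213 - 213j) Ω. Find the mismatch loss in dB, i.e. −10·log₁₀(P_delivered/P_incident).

Γ = (138 − j213)/(288 − j213), |Γ| = 0.709
|Γ|² = 0.502, so P_del/P_inc = 1 − |Γ|² = 0.498
ML = −10·log₁₀(1 − |Γ|²)

mismatch loss ≈ 3.03 dB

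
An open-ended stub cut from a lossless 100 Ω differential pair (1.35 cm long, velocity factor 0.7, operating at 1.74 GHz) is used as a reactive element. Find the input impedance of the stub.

λ = v/f = 0.7·c / 1.74 GHz = 0.121 m
βl = 2π·l/λ = 2π × 0.112 = 40.3°
tan(βl) = 0.847
For an open-ended stub, Z_in = −jZ_0·cot(βl) = −jZ_0/tan(βl)

Z_in ≈ −j118 Ω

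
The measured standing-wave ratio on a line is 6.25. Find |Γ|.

|Γ| ≈ 0.724

|Γ| = (S − 1)/(S + 1) = (6.25 − 1)/(6.25 + 1) = 5.25/7.25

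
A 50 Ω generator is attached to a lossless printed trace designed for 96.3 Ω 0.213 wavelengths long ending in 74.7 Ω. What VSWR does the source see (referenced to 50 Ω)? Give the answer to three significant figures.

βl = 2π × 0.213 = 76.7°
tan(βl) = 4.22
Z_in = Z_0·(Z_L + jZ_0·tanβl)/(Z_0 + jZ_L·tanβl) = 120 + j13.8 Ω
Γ_s = (Z_in − Z_s)/(Z_in + Z_s) = (69.9 + j13.8)/(170 + j13.8), |Γ_s| = 0.418
VSWR = (1 + |Γ_s|)/(1 − |Γ_s|)

VSWR ≈ 2.44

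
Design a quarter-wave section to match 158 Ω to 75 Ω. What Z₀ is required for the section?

Z_qwt = √(Z_0·R_L) = √(75 × 158) = √11850

Z_qwt ≈ 109 Ω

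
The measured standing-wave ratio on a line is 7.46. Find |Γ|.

|Γ| ≈ 0.764

|Γ| = (S − 1)/(S + 1) = (7.46 − 1)/(7.46 + 1) = 6.46/8.46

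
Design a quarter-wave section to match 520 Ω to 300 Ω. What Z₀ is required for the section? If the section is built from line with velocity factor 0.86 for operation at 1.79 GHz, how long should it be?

Z_qwt ≈ 395 Ω; length ≈ 3.6 cm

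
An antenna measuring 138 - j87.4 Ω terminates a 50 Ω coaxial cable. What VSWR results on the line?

VSWR ≈ 3.98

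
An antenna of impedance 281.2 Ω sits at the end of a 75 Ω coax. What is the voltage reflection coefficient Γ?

Γ = (Z_L − Z_0)/(Z_L + Z_0) = (281.2 − 75)/(281.2 + 75) = 206.2/356.2

Γ = 0.579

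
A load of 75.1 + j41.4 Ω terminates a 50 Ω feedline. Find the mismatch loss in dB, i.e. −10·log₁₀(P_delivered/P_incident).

Γ = (25.1 + j41.4)/(125.1 + j41.4), |Γ| = 0.367
|Γ|² = 0.135, so P_del/P_inc = 1 − |Γ|² = 0.865
ML = −10·log₁₀(1 − |Γ|²)

mismatch loss ≈ 0.63 dB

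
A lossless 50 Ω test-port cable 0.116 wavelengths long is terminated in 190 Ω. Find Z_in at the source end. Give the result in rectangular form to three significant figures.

βl = 2π × 0.116 = 41.8°
tan(βl) = tan(41.8°) = 0.893
Z_in = Z_0·(Z_L + jZ_0·tanβl)/(Z_0 + jZ_L·tanβl)
     = 50·(190 + j44.6)/(50 + j170)

Z_in ≈ 27.3 − j48 Ω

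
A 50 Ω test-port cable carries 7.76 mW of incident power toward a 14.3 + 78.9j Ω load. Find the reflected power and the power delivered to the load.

P_reflected ≈ 5.62 mW; P_delivered ≈ 2.14 mW

|Γ| = |(-35.7 + j78.9)/(64.3 + j78.9)| = 0.851
|Γ|² = 0.724
P_refl = |Γ|²·P_inc = 5.62 mW, P_del = (1 − |Γ|²)·P_inc = 2.14 mW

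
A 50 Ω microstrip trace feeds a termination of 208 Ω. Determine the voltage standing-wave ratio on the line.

VSWR ≈ 4.16

Γ = (208 − 50)/(208 + 50) = 0.612
VSWR = (1 + 0.612)/(1 − 0.612)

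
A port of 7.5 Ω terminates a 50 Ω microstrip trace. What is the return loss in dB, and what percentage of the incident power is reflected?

Γ = (7.5 − 50)/(7.5 + 50) = -0.739
RL = −20·log₁₀(0.739) = 2.63 dB
P_refl/P_inc = |Γ|² = 0.546

RL ≈ 2.63 dB; 54.6% of incident power reflected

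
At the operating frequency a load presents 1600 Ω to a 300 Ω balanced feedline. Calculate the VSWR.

VSWR ≈ 5.33

Γ = (1600 − 300)/(1600 + 300) = 0.684
VSWR = (1 + 0.684)/(1 − 0.684)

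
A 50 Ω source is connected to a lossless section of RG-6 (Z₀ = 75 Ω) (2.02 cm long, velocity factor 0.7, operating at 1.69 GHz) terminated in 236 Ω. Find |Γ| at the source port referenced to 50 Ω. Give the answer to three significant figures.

λ = v/f = 0.7·c / 1.69 GHz = 0.124 m
βl = 2π·l/λ = 2π × 0.163 = 58.5°
tan(βl) = 1.63
Z_in = Z_0·(Z_L + jZ_0·tanβl)/(Z_0 + jZ_L·tanβl) = 31.6 − j39.8 Ω
Γ_s = (Z_in − Z_s)/(Z_in + Z_s) = (-18.4 − j39.8)/(81.6 − j39.8), |Γ_s| = 0.483

|Γ| ≈ 0.483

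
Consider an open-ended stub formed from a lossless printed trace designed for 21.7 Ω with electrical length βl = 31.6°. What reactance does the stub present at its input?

X_in ≈ -35.3 Ω (capacitive)

tan(βl) = 0.615
For an open-ended stub, Z_in = −jZ_0·cot(βl) = −jZ_0/tan(βl)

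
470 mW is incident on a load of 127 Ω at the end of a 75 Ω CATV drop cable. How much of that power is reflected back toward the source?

Γ = (127 − 75)/(127 + 75) = 0.257
|Γ|² = 0.0663
P_refl = |Γ|²·P_inc = 31.1 mW, P_del = (1 − |Γ|²)·P_inc = 439 mW

P_reflected ≈ 31.1 mW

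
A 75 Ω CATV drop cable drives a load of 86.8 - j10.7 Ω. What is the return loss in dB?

RL ≈ 20.2 dB

Γ = (11.8 − j10.7)/(161.8 − j10.7), |Γ| = 0.0982
RL = −20·log₁₀|Γ| = −20·log₁₀(0.0982)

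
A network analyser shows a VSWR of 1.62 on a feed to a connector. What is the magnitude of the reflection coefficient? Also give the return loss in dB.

|Γ| ≈ 0.237; return loss ≈ 12.5 dB

|Γ| = (S − 1)/(S + 1) = (1.62 − 1)/(1.62 + 1) = 0.62/2.62
RL = −20·log₁₀|Γ| = −20·log₁₀(0.237)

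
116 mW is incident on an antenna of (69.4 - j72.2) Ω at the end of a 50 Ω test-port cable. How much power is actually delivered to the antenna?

|Γ| = |(19.4 − j72.2)/(119.4 − j72.2)| = 0.536
|Γ|² = 0.287
P_refl = |Γ|²·P_inc = 33.3 mW, P_del = (1 − |Γ|²)·P_inc = 82.7 mW

P_delivered ≈ 82.7 mW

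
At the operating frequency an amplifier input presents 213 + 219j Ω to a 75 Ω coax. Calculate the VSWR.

Γ = (Z_L − Z_0)/(Z_L + Z_0) = (138 + j219)/(288 + j219)
|Γ| = 259/362 = 0.715
VSWR = (1 + |Γ|)/(1 − |Γ|) = 1.72/0.285

VSWR ≈ 6.03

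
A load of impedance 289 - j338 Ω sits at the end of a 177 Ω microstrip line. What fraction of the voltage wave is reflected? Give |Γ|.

Γ = (Z_L − Z_0)/(Z_L + Z_0) = (112 − j338)/(466 − j338)
|Γ| = 356/576

|Γ| ≈ 0.619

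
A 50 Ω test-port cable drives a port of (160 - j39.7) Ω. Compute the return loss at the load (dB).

RL ≈ 5.24 dB

Γ = (110 − j39.7)/(210 − j39.7), |Γ| = 0.547
RL = −20·log₁₀|Γ| = −20·log₁₀(0.547)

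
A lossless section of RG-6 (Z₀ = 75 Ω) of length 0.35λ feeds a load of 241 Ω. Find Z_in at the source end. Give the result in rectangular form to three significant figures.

Z_in ≈ 33.9 + j46.8 Ω

βl = 2π × 0.35 = 126°
tan(βl) = tan(126°) = -1.38
Z_in = Z_0·(Z_L + jZ_0·tanβl)/(Z_0 + jZ_L·tanβl)
     = 75·(241 − j103)/(75 − j332)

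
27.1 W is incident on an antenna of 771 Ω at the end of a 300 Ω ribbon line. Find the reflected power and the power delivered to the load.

P_reflected ≈ 5.24 W; P_delivered ≈ 21.9 W

Γ = (771 − 300)/(771 + 300) = 0.44
|Γ|² = 0.193
P_refl = |Γ|²·P_inc = 5.24 W, P_del = (1 − |Γ|²)·P_inc = 21.9 W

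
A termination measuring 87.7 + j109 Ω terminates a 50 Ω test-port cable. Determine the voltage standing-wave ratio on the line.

Γ = (Z_L − Z_0)/(Z_L + Z_0) = (37.7 + j109)/(137.7 + j109)
|Γ| = 115/176 = 0.657
VSWR = (1 + |Γ|)/(1 − |Γ|) = 1.66/0.343

VSWR ≈ 4.83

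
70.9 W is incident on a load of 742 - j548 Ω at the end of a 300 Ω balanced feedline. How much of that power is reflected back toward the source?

P_reflected ≈ 25.4 W

|Γ| = |(442 − j548)/(1042 − j548)| = 0.598
|Γ|² = 0.358
P_refl = |Γ|²·P_inc = 25.4 W, P_del = (1 − |Γ|²)·P_inc = 45.5 W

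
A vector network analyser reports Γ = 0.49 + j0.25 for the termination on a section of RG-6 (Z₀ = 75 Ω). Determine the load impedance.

Z_L ≈ 162 + j116 Ω

Z_L = Z_0·(1 + Γ)/(1 − Γ) = 75·(1.49 + j0.25)/(0.51 − j0.25)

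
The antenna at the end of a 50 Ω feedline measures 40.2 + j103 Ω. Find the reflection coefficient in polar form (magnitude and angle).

Γ ≈ 0.756 ∠ 46.6°

Γ = (Z_L − Z_0)/(Z_L + Z_0) = (-9.8 + j103)/(90.2 + j103)
|Γ| = 103/137 = 0.756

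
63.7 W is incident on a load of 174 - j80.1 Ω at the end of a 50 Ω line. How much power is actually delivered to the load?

P_delivered ≈ 39.2 W

|Γ| = |(124 − j80.1)/(224 − j80.1)| = 0.621
|Γ|² = 0.385
P_refl = |Γ|²·P_inc = 24.5 W, P_del = (1 − |Γ|²)·P_inc = 39.2 W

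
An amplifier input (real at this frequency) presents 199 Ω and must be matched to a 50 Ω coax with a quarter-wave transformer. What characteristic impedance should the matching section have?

Z_qwt = √(Z_0·R_L) = √(50 × 199) = √9950

Z_qwt ≈ 99.7 Ω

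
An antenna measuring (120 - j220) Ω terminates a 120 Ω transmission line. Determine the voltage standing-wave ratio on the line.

VSWR ≈ 5.17

Γ = (Z_L − Z_0)/(Z_L + Z_0) = (0 − j220)/(240 − j220)
|Γ| = 220/326 = 0.676
VSWR = (1 + |Γ|)/(1 − |Γ|) = 1.68/0.324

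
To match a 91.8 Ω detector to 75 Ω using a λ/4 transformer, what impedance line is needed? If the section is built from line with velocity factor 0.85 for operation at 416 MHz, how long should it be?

Z_qwt ≈ 83 Ω; length ≈ 15.3 cm

Z_qwt = √(Z_0·R_L) = √(75 × 91.8) = √6885
λ = 0.85·c/f = 0.613 m, so l = λ/4 = 0.153 m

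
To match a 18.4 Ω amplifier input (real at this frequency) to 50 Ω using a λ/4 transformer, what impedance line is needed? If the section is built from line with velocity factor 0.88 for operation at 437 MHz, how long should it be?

Z_qwt ≈ 30.3 Ω; length ≈ 15.1 cm

Z_qwt = √(Z_0·R_L) = √(50 × 18.4) = √920
λ = 0.88·c/f = 0.604 m, so l = λ/4 = 0.151 m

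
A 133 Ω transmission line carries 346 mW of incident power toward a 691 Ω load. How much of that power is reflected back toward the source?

Γ = (691 − 133)/(691 + 133) = 0.677
|Γ|² = 0.459
P_refl = |Γ|²·P_inc = 159 mW, P_del = (1 − |Γ|²)·P_inc = 187 mW

P_reflected ≈ 159 mW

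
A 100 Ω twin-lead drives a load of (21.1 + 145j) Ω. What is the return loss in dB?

Γ = (-78.9 + j145)/(121.1 + j145), |Γ| = 0.874
RL = −20·log₁₀|Γ| = −20·log₁₀(0.874)

RL ≈ 1.17 dB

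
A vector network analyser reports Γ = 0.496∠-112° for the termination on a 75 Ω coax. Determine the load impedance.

Z_L ≈ 35 − j42.6 Ω

Z_L = Z_0·(1 + Γ)/(1 − Γ) = 75·(0.814 − j0.46)/(1.19 + j0.46)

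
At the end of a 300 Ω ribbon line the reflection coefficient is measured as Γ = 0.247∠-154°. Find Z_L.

Z_L ≈ 187 − j43.2 Ω

Z_L = Z_0·(1 + Γ)/(1 − Γ) = 300·(0.778 − j0.108)/(1.22 + j0.108)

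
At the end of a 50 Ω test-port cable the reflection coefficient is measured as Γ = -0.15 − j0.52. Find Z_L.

Z_L = Z_0·(1 + Γ)/(1 − Γ) = 50·(0.85 − j0.52)/(1.15 + j0.52)

Z_L ≈ 22.2 − j32.6 Ω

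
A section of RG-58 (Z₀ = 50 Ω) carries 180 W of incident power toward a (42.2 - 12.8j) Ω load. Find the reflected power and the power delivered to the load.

|Γ| = |(-7.8 − j12.8)/(92.2 − j12.8)| = 0.161
|Γ|² = 0.0259
P_refl = |Γ|²·P_inc = 4.67 W, P_del = (1 − |Γ|²)·P_inc = 175 W

P_reflected ≈ 4.67 W; P_delivered ≈ 175 W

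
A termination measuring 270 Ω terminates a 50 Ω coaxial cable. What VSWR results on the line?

For a purely resistive load, VSWR = R_L/Z_0 or Z_0/R_L (whichever > 1) = 270/50

VSWR ≈ 5.4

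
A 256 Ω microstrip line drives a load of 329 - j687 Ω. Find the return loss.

Γ = (73 − j687)/(585 − j687), |Γ| = 0.766
RL = −20·log₁₀|Γ| = −20·log₁₀(0.766)

RL ≈ 2.32 dB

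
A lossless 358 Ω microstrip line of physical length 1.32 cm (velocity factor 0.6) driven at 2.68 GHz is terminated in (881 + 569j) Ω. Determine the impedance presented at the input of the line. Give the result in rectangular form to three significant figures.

λ = v/f = 0.6·c / 2.68 GHz = 0.0672 m
βl = 2π·l/λ = 2π × 0.197 = 70.8°
tan(βl) = tan(70.8°) = 2.86
Z_in = Z_0·(Z_L + jZ_0·tanβl)/(Z_0 + jZ_L·tanβl)
     = 358·(881 + j1590)/(-1270 + j2520)

Z_in ≈ 130 − j191 Ω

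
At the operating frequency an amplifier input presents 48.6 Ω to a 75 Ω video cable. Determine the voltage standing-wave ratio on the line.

Γ = (48.6 − 75)/(48.6 + 75) = -0.214
VSWR = (1 + 0.214)/(1 − 0.214)

VSWR ≈ 1.54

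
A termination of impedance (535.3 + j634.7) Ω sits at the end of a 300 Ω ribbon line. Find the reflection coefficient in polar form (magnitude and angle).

Γ ≈ 0.645 ∠ 32.4°

Γ = (Z_L − Z_0)/(Z_L + Z_0) = (235.3 + j634.7)/(835.3 + j634.7)
|Γ| = 677/1050 = 0.645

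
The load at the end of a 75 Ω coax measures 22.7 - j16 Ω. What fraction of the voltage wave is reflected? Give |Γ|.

|Γ| ≈ 0.552

Γ = (Z_L − Z_0)/(Z_L + Z_0) = (-52.3 − j16)/(97.7 − j16)
|Γ| = 54.7/99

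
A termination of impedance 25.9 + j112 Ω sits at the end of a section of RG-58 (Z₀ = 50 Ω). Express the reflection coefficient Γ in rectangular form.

Γ = (Z_L − Z_0)/(Z_L + Z_0) = (-24.1 + j112)/(75.9 + j112)

Γ ≈ 0.585 + j0.612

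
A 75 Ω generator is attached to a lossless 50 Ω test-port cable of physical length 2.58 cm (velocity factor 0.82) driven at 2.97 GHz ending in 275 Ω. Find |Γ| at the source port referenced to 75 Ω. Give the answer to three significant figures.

λ = v/f = 0.82·c / 2.97 GHz = 0.0828 m
βl = 2π·l/λ = 2π × 0.311 = 112°
tan(βl) = -2.46
Z_in = Z_0·(Z_L + jZ_0·tanβl)/(Z_0 + jZ_L·tanβl) = 10.5 + j19.6 Ω
Γ_s = (Z_in − Z_s)/(Z_in + Z_s) = (-64.5 + j19.6)/(85.5 + j19.6), |Γ_s| = 0.768

|Γ| ≈ 0.768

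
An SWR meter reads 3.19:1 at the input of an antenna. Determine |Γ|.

|Γ| ≈ 0.523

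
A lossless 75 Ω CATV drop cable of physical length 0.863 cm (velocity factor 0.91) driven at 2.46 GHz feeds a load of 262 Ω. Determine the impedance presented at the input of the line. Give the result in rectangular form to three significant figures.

λ = v/f = 0.91·c / 2.46 GHz = 0.111 m
βl = 2π·l/λ = 2π × 0.0778 = 28°
tan(βl) = tan(28°) = 0.532
Z_in = Z_0·(Z_L + jZ_0·tanβl)/(Z_0 + jZ_L·tanβl)
     = 75·(262 + j39.9)/(75 + j139)

Z_in ≈ 75.5 − j100 Ω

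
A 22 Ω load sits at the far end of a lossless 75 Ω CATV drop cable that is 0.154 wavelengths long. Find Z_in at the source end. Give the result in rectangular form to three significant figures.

Z_in ≈ 57.9 + j84.2 Ω

βl = 2π × 0.154 = 55.4°
tan(βl) = tan(55.4°) = 1.45
Z_in = Z_0·(Z_L + jZ_0·tanβl)/(Z_0 + jZ_L·tanβl)
     = 75·(22 + j109)/(75 + j31.9)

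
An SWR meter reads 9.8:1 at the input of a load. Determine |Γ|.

|Γ| ≈ 0.815

|Γ| = (S − 1)/(S + 1) = (9.8 − 1)/(9.8 + 1) = 8.8/10.8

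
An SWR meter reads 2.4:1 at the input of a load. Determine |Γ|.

|Γ| = (S − 1)/(S + 1) = (2.4 − 1)/(2.4 + 1) = 1.4/3.4

|Γ| ≈ 0.412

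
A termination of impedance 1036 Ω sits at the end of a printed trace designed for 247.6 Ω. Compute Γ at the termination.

Γ = 0.614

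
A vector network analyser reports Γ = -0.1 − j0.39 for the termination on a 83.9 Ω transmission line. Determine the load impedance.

Z_L = Z_0·(1 + Γ)/(1 − Γ) = 83.9·(0.9 − j0.39)/(1.1 + j0.39)

Z_L ≈ 51.6 − j48 Ω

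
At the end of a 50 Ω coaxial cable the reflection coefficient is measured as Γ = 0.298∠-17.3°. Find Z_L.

Z_L = Z_0·(1 + Γ)/(1 − Γ) = 50·(1.28 − j0.0886)/(0.715 + j0.0886)

Z_L ≈ 87.7 − j17 Ω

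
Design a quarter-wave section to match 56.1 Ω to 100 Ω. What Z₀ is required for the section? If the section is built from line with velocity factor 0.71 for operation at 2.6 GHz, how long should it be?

Z_qwt = √(Z_0·R_L) = √(100 × 56.1) = √5610
λ = 0.71·c/f = 0.0819 m, so l = λ/4 = 0.0205 m

Z_qwt ≈ 74.9 Ω; length ≈ 2.05 cm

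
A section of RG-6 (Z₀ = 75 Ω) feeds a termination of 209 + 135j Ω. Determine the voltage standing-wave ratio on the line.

Γ = (Z_L − Z_0)/(Z_L + Z_0) = (134 + j135)/(284 + j135)
|Γ| = 190/314 = 0.605
VSWR = (1 + |Γ|)/(1 − |Γ|) = 1.6/0.395

VSWR ≈ 4.06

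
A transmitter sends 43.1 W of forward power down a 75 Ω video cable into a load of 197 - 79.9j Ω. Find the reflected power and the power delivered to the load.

P_reflected ≈ 11.4 W; P_delivered ≈ 31.7 W

|Γ| = |(122 − j79.9)/(272 − j79.9)| = 0.514
|Γ|² = 0.265
P_refl = |Γ|²·P_inc = 11.4 W, P_del = (1 − |Γ|²)·P_inc = 31.7 W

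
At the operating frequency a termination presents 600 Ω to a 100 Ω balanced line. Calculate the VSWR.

VSWR ≈ 6

Γ = (600 − 100)/(600 + 100) = 0.714
VSWR = (1 + 0.714)/(1 − 0.714)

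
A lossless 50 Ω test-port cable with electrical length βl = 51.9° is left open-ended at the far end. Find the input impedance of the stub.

tan(βl) = 1.28
For an open-ended stub, Z_in = −jZ_0·cot(βl) = −jZ_0/tan(βl)

Z_in ≈ −j39.2 Ω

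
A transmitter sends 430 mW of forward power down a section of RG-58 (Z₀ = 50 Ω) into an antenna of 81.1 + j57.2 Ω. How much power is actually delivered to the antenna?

P_delivered ≈ 341 mW

|Γ| = |(31.1 + j57.2)/(131.1 + j57.2)| = 0.455
|Γ|² = 0.207
P_refl = |Γ|²·P_inc = 89.1 mW, P_del = (1 − |Γ|²)·P_inc = 341 mW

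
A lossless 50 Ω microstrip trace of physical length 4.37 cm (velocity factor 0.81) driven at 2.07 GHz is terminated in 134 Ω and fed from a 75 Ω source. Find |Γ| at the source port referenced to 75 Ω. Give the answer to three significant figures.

λ = v/f = 0.81·c / 2.07 GHz = 0.117 m
βl = 2π·l/λ = 2π × 0.372 = 134°
tan(βl) = -1.04
Z_in = Z_0·(Z_L + jZ_0·tanβl)/(Z_0 + jZ_L·tanβl) = 31.9 + j36.8 Ω
Γ_s = (Z_in − Z_s)/(Z_in + Z_s) = (-43.1 + j36.8)/(107 + j36.8), |Γ_s| = 0.501

|Γ| ≈ 0.501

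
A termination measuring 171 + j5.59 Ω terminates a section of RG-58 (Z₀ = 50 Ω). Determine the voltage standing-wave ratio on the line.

Γ = (Z_L − Z_0)/(Z_L + Z_0) = (121 + j5.59)/(221 + j5.59)
|Γ| = 121/221 = 0.548
VSWR = (1 + |Γ|)/(1 − |Γ|) = 1.55/0.452

VSWR ≈ 3.42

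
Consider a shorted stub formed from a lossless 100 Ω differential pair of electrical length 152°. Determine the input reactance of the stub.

tan(βl) = -0.532
For a shorted stub, Z_in = jZ_0·tan(βl)

X_in ≈ -53.2 Ω (capacitive)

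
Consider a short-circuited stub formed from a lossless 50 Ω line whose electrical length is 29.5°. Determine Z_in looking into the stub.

Z_in ≈ +j28.3 Ω

tan(βl) = 0.566
For a short-circuited stub, Z_in = jZ_0·tan(βl)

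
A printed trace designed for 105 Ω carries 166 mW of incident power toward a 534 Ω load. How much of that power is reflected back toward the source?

Γ = (534 − 105)/(534 + 105) = 0.671
|Γ|² = 0.451
P_refl = |Γ|²·P_inc = 74.8 mW, P_del = (1 − |Γ|²)·P_inc = 91.2 mW

P_reflected ≈ 74.8 mW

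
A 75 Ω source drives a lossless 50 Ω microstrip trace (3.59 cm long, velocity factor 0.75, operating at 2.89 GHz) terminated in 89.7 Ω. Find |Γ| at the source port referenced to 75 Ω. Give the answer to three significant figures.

|Γ| ≈ 0.15

λ = v/f = 0.75·c / 2.89 GHz = 0.0779 m
βl = 2π·l/λ = 2π × 0.461 = 166°
tan(βl) = -0.249
Z_in = Z_0·(Z_L + jZ_0·tanβl)/(Z_0 + jZ_L·tanβl) = 79.4 + j23 Ω
Γ_s = (Z_in − Z_s)/(Z_in + Z_s) = (4.39 + j23)/(154 + j23), |Γ_s| = 0.15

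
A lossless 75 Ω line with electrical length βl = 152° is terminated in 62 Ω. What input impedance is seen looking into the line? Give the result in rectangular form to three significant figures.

Z_in ≈ 66.7 − j10.6 Ω

tan(βl) = tan(152°) = -0.532
Z_in = Z_0·(Z_L + jZ_0·tanβl)/(Z_0 + jZ_L·tanβl)
     = 75·(62 − j39.9)/(75 − j33)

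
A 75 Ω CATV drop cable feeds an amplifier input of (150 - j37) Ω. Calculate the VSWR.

VSWR ≈ 2.16

Γ = (Z_L − Z_0)/(Z_L + Z_0) = (75 − j37)/(225 − j37)
|Γ| = 83.6/228 = 0.367
VSWR = (1 + |Γ|)/(1 − |Γ|) = 1.37/0.633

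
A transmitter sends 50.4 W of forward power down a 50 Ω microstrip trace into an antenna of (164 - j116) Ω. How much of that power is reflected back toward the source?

|Γ| = |(114 − j116)/(214 − j116)| = 0.668
|Γ|² = 0.446
P_refl = |Γ|²·P_inc = 22.5 W, P_del = (1 − |Γ|²)·P_inc = 27.9 W

P_reflected ≈ 22.5 W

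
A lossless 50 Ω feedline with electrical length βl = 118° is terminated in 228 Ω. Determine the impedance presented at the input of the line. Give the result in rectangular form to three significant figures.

tan(βl) = tan(118°) = -1.88
Z_in = Z_0·(Z_L + jZ_0·tanβl)/(Z_0 + jZ_L·tanβl)
     = 50·(228 − j94)/(50 − j429)

Z_in ≈ 13.9 + j25 Ω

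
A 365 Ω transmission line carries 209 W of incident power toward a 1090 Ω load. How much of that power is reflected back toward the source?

P_reflected ≈ 51.9 W

Γ = (1090 − 365)/(1090 + 365) = 0.498
|Γ|² = 0.248
P_refl = |Γ|²·P_inc = 51.9 W, P_del = (1 − |Γ|²)·P_inc = 157 W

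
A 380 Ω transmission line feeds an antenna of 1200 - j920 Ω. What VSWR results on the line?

Γ = (Z_L − Z_0)/(Z_L + Z_0) = (820 − j920)/(1580 − j920)
|Γ| = 1230/1830 = 0.674
VSWR = (1 + |Γ|)/(1 − |Γ|) = 1.67/0.326

VSWR ≈ 5.14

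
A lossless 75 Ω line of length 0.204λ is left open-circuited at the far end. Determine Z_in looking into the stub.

Z_in ≈ −j22.3 Ω

βl = 2π × 0.204 = 73.4°
tan(βl) = 3.36
For an open-circuited stub, Z_in = −jZ_0·cot(βl) = −jZ_0/tan(βl)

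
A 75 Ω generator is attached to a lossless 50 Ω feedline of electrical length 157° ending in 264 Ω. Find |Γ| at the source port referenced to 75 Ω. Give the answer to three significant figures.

tan(βl) = -0.424
Z_in = Z_0·(Z_L + jZ_0·tanβl)/(Z_0 + jZ_L·tanβl) = 51.7 + j94.7 Ω
Γ_s = (Z_in − Z_s)/(Z_in + Z_s) = (-23.3 + j94.7)/(127 + j94.7), |Γ_s| = 0.616

|Γ| ≈ 0.616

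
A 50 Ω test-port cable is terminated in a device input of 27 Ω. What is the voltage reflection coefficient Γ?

Γ = -0.299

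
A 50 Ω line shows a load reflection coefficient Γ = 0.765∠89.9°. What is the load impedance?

Z_L = Z_0·(1 + Γ)/(1 − Γ) = 50·(1 + j0.765)/(0.999 − j0.765)

Z_L ≈ 13.1 + j48.3 Ω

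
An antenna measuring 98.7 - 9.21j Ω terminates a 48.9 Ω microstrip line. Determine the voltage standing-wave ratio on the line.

Γ = (Z_L − Z_0)/(Z_L + Z_0) = (49.8 − j9.21)/(147.6 − j9.21)
|Γ| = 50.6/148 = 0.342
VSWR = (1 + |Γ|)/(1 − |Γ|) = 1.34/0.658

VSWR ≈ 2.04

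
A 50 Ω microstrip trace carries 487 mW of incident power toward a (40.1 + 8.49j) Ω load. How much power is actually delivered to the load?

|Γ| = |(-9.9 + j8.49)/(90.1 + j8.49)| = 0.144
|Γ|² = 0.0208
P_refl = |Γ|²·P_inc = 10.1 mW, P_del = (1 − |Γ|²)·P_inc = 477 mW

P_delivered ≈ 477 mW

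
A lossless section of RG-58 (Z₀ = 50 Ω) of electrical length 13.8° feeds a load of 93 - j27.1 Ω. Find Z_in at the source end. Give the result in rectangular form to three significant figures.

Z_in ≈ 66.1 − j39.7 Ω

tan(βl) = tan(13.8°) = 0.246
Z_in = Z_0·(Z_L + jZ_0·tanβl)/(Z_0 + jZ_L·tanβl)
     = 50·(93 − j14.8)/(56.7 + j22.8)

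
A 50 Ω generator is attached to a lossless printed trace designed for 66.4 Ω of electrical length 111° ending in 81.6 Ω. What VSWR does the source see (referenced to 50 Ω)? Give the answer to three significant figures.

VSWR ≈ 1.21

tan(βl) = -2.61
Z_in = Z_0·(Z_L + jZ_0·tanβl)/(Z_0 + jZ_L·tanβl) = 56.5 + j7.85 Ω
Γ_s = (Z_in − Z_s)/(Z_in + Z_s) = (6.48 + j7.85)/(106 + j7.85), |Γ_s| = 0.0953
VSWR = (1 + |Γ_s|)/(1 − |Γ_s|)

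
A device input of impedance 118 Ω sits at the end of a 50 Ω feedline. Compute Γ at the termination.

Γ = 0.405

Γ = (Z_L − Z_0)/(Z_L + Z_0) = (118 − 50)/(118 + 50) = 68/168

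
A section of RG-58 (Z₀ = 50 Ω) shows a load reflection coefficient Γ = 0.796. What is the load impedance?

Z_L ≈ 440 Ω

Z_L = Z_0·(1 + Γ)/(1 − Γ) = 50·(1.8)/(0.204)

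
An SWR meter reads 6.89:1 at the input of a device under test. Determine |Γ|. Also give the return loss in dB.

|Γ| = (S − 1)/(S + 1) = (6.89 − 1)/(6.89 + 1) = 5.89/7.89
RL = −20·log₁₀|Γ| = −20·log₁₀(0.747)

|Γ| ≈ 0.747; return loss ≈ 2.54 dB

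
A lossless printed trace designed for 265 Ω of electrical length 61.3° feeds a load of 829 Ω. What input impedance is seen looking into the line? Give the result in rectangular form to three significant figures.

tan(βl) = tan(61.3°) = 1.83
Z_in = Z_0·(Z_L + jZ_0·tanβl)/(Z_0 + jZ_L·tanβl)
     = 265·(829 + j484)/(265 + j1510)

Z_in ≈ 107 − j126 Ω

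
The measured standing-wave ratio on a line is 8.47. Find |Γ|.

|Γ| ≈ 0.789

|Γ| = (S − 1)/(S + 1) = (8.47 − 1)/(8.47 + 1) = 7.47/9.47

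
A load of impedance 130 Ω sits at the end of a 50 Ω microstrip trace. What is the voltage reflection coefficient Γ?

Γ = 0.444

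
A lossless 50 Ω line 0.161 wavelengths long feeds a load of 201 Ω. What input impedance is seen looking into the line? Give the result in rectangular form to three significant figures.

Z_in ≈ 16.9 − j28.7 Ω

βl = 2π × 0.161 = 58°
tan(βl) = tan(58°) = 1.6
Z_in = Z_0·(Z_L + jZ_0·tanβl)/(Z_0 + jZ_L·tanβl)
     = 50·(201 + j79.9)/(50 + j321)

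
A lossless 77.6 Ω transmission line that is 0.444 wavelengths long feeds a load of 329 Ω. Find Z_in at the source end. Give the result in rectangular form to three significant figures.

Z_in ≈ 109 + j141 Ω

βl = 2π × 0.444 = 160°
tan(βl) = tan(160°) = -0.367
Z_in = Z_0·(Z_L + jZ_0·tanβl)/(Z_0 + jZ_L·tanβl)
     = 77.6·(329 − j28.5)/(77.6 − j121)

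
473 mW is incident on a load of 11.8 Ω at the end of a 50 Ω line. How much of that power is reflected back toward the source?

P_reflected ≈ 181 mW

Γ = (11.8 − 50)/(11.8 + 50) = -0.618
|Γ|² = 0.382
P_refl = |Γ|²·P_inc = 181 mW, P_del = (1 − |Γ|²)·P_inc = 292 mW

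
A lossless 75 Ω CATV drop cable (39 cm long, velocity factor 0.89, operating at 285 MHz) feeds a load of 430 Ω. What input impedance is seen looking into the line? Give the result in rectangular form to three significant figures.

Z_in ≈ 47.6 + j115 Ω

λ = v/f = 0.89·c / 285 MHz = 0.937 m
βl = 2π·l/λ = 2π × 0.416 = 150°
tan(βl) = tan(150°) = -0.58
Z_in = Z_0·(Z_L + jZ_0·tanβl)/(Z_0 + jZ_L·tanβl)
     = 75·(430 − j43.5)/(75 − j250)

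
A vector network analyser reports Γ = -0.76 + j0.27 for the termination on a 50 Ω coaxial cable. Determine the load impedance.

Z_L ≈ 5.51 + j8.52 Ω

Z_L = Z_0·(1 + Γ)/(1 − Γ) = 50·(0.24 + j0.27)/(1.76 − j0.27)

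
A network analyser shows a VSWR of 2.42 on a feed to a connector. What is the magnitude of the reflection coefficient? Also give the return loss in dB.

|Γ| = (S − 1)/(S + 1) = (2.42 − 1)/(2.42 + 1) = 1.42/3.42
RL = −20·log₁₀|Γ| = −20·log₁₀(0.415)

|Γ| ≈ 0.415; return loss ≈ 7.63 dB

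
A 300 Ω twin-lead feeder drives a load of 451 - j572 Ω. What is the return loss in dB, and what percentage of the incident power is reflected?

RL ≈ 4.06 dB; 39.3% of incident power reflected

Γ = (151 − j572)/(751 − j572), |Γ| = 0.627
RL = −20·log₁₀(0.627) = 4.06 dB
P_refl/P_inc = |Γ|² = 0.393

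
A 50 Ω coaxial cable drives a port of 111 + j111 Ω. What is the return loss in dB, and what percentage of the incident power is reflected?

RL ≈ 3.77 dB; 41.9% of incident power reflected

Γ = (61 + j111)/(161 + j111), |Γ| = 0.648
RL = −20·log₁₀(0.648) = 3.77 dB
P_refl/P_inc = |Γ|² = 0.419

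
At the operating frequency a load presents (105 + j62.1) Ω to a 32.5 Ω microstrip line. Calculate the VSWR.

Γ = (Z_L − Z_0)/(Z_L + Z_0) = (72.5 + j62.1)/(137.5 + j62.1)
|Γ| = 95.5/151 = 0.633
VSWR = (1 + |Γ|)/(1 − |Γ|) = 1.63/0.367

VSWR ≈ 4.45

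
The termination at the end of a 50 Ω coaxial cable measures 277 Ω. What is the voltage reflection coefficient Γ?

Γ = 0.694

Γ = (Z_L − Z_0)/(Z_L + Z_0) = (277 − 50)/(277 + 50) = 227/327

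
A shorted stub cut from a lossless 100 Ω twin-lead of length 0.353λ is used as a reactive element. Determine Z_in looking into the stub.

βl = 2π × 0.353 = 127°
tan(βl) = -1.32
For a shorted stub, Z_in = jZ_0·tan(βl)

Z_in ≈ −j132 Ω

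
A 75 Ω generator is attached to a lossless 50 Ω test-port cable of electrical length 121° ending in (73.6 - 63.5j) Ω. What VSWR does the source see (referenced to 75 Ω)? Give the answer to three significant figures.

VSWR ≈ 2.91

tan(βl) = -1.66
Z_in = Z_0·(Z_L + jZ_0·tanβl)/(Z_0 + jZ_L·tanβl) = 38.3 + j47.5 Ω
Γ_s = (Z_in − Z_s)/(Z_in + Z_s) = (-36.7 + j47.5)/(113 + j47.5), |Γ_s| = 0.488
VSWR = (1 + |Γ_s|)/(1 − |Γ_s|)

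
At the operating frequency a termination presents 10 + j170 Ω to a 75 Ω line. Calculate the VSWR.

VSWR ≈ 46.1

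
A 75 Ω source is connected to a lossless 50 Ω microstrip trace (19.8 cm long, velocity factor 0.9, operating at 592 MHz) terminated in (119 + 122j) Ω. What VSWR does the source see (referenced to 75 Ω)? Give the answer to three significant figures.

VSWR ≈ 4.91

λ = v/f = 0.9·c / 592 MHz = 0.456 m
βl = 2π·l/λ = 2π × 0.434 = 156°
tan(βl) = -0.439
Z_in = Z_0·(Z_L + jZ_0·tanβl)/(Z_0 + jZ_L·tanβl) = 26.4 + j61.6 Ω
Γ_s = (Z_in − Z_s)/(Z_in + Z_s) = (-48.6 + j61.6)/(101 + j61.6), |Γ_s| = 0.662
VSWR = (1 + |Γ_s|)/(1 − |Γ_s|)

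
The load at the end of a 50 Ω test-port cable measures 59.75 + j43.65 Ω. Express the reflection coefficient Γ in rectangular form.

Γ = (Z_L − Z_0)/(Z_L + Z_0) = (9.75 + j43.65)/(109.8 + j43.65)

Γ ≈ 0.213 + j0.313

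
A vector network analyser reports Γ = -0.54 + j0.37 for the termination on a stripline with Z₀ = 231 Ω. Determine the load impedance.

Z_L = Z_0·(1 + Γ)/(1 − Γ) = 231·(0.46 + j0.37)/(1.54 − j0.37)

Z_L ≈ 52.6 + j68.1 Ω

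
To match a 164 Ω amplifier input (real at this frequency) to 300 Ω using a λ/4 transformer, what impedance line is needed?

Z_qwt ≈ 222 Ω

Z_qwt = √(Z_0·R_L) = √(300 × 164) = √49200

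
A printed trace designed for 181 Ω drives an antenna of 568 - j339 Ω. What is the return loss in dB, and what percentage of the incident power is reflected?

RL ≈ 4.07 dB; 39.2% of incident power reflected

Γ = (387 − j339)/(749 − j339), |Γ| = 0.626
RL = −20·log₁₀(0.626) = 4.07 dB
P_refl/P_inc = |Γ|² = 0.392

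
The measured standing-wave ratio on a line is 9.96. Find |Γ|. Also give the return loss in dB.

|Γ| = (S − 1)/(S + 1) = (9.96 − 1)/(9.96 + 1) = 8.96/11
RL = −20·log₁₀|Γ| = −20·log₁₀(0.818)

|Γ| ≈ 0.818; return loss ≈ 1.75 dB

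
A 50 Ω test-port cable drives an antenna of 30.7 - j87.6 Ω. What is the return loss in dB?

Γ = (-19.3 − j87.6)/(80.7 − j87.6), |Γ| = 0.753
RL = −20·log₁₀|Γ| = −20·log₁₀(0.753)

RL ≈ 2.46 dB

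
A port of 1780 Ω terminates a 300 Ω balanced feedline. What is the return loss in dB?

RL ≈ 2.96 dB

Γ = (1780 − 300)/(1780 + 300) = 0.712
RL = −20·log₁₀|Γ| = −20·log₁₀(0.712)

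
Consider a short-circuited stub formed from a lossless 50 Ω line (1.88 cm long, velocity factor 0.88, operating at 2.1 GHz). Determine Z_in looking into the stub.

λ = v/f = 0.88·c / 2.1 GHz = 0.126 m
βl = 2π·l/λ = 2π × 0.15 = 53.8°
tan(βl) = 1.37
For a short-circuited stub, Z_in = jZ_0·tan(βl)

Z_in ≈ +j68.4 Ω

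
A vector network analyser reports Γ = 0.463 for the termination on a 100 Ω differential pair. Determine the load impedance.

Z_L = Z_0·(1 + Γ)/(1 − Γ) = 100·(1.46)/(0.537)

Z_L ≈ 272 Ω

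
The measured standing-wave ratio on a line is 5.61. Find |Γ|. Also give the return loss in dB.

|Γ| = (S − 1)/(S + 1) = (5.61 − 1)/(5.61 + 1) = 4.61/6.61
RL = −20·log₁₀|Γ| = −20·log₁₀(0.697)

|Γ| ≈ 0.697; return loss ≈ 3.13 dB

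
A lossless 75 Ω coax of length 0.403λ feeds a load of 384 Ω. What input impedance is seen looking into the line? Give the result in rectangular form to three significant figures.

βl = 2π × 0.403 = 145°
tan(βl) = tan(145°) = -0.698
Z_in = Z_0·(Z_L + jZ_0·tanβl)/(Z_0 + jZ_L·tanβl)
     = 75·(384 − j52.4)/(75 − j268)

Z_in ≈ 41.5 + j95.8 Ω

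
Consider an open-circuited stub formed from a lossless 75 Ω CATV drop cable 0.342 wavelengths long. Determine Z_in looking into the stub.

βl = 2π × 0.342 = 123°
tan(βl) = -1.53
For an open-circuited stub, Z_in = −jZ_0·cot(βl) = −jZ_0/tan(βl)

Z_in ≈ +j48.9 Ω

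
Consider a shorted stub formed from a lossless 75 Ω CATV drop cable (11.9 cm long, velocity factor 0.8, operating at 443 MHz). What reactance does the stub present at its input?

λ = v/f = 0.8·c / 443 MHz = 0.542 m
βl = 2π·l/λ = 2π × 0.22 = 79.1°
tan(βl) = 5.18
For a shorted stub, Z_in = jZ_0·tan(βl)

X_in ≈ 389 Ω (inductive)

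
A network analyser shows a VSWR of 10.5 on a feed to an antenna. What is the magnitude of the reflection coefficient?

|Γ| ≈ 0.826

|Γ| = (S − 1)/(S + 1) = (10.5 − 1)/(10.5 + 1) = 9.5/11.5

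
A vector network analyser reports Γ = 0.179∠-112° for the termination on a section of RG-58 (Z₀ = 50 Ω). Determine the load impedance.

Z_L ≈ 41.5 − j14.2 Ω

Z_L = Z_0·(1 + Γ)/(1 − Γ) = 50·(0.933 − j0.166)/(1.07 + j0.166)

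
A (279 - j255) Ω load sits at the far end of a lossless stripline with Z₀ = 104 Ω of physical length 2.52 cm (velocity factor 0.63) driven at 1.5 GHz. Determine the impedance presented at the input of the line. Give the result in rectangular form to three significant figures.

Z_in ≈ 20.7 − j12.4 Ω

λ = v/f = 0.63·c / 1.5 GHz = 0.126 m
βl = 2π·l/λ = 2π × 0.2 = 72°
tan(βl) = tan(72°) = 3.08
Z_in = Z_0·(Z_L + jZ_0·tanβl)/(Z_0 + jZ_L·tanβl)
     = 104·(279 + j65.1)/(889 + j859)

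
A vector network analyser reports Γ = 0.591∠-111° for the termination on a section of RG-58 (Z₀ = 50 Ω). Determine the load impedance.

Z_L = Z_0·(1 + Γ)/(1 − Γ) = 50·(0.788 − j0.552)/(1.21 + j0.552)

Z_L ≈ 18.4 − j31.1 Ω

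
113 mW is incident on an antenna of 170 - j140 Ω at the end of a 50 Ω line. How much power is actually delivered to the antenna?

P_delivered ≈ 56.5 mW

|Γ| = |(120 − j140)/(220 − j140)| = 0.707
|Γ|² = 0.5
P_refl = |Γ|²·P_inc = 56.5 mW, P_del = (1 − |Γ|²)·P_inc = 56.5 mW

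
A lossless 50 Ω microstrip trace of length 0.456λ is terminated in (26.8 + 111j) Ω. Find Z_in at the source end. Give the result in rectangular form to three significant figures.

βl = 2π × 0.456 = 164°
tan(βl) = tan(164°) = -0.284
Z_in = Z_0·(Z_L + jZ_0·tanβl)/(Z_0 + jZ_L·tanβl)
     = 50·(26.8 + j96.8)/(81.5 − j7.6)

Z_in ≈ 10.8 + j60.4 Ω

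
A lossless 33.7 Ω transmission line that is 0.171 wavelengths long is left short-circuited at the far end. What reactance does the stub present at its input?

βl = 2π × 0.171 = 61.6°
tan(βl) = 1.85
For a short-circuited stub, Z_in = jZ_0·tan(βl)

X_in ≈ 62.2 Ω (inductive)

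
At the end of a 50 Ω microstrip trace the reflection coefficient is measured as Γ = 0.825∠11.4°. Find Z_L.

Z_L = Z_0·(1 + Γ)/(1 − Γ) = 50·(1.81 + j0.163)/(0.191 − j0.163)

Z_L ≈ 253 + j258 Ω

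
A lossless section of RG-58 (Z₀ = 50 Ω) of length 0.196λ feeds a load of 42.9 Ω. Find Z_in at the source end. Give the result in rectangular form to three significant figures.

βl = 2π × 0.196 = 70.6°
tan(βl) = tan(70.6°) = 2.83
Z_in = Z_0·(Z_L + jZ_0·tanβl)/(Z_0 + jZ_L·tanβl)
     = 50·(42.9 + j142)/(50 + j122)

Z_in ≈ 56 + j5.41 Ω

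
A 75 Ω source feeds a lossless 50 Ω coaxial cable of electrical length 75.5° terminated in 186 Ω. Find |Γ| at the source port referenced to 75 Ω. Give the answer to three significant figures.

|Γ| ≈ 0.687

tan(βl) = 3.87
Z_in = Z_0·(Z_L + jZ_0·tanβl)/(Z_0 + jZ_L·tanβl) = 14.3 − j11.9 Ω
Γ_s = (Z_in − Z_s)/(Z_in + Z_s) = (-60.7 − j11.9)/(89.3 − j11.9), |Γ_s| = 0.687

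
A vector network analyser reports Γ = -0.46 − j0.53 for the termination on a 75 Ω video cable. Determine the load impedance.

Z_L ≈ 15.8 − j33 Ω

Z_L = Z_0·(1 + Γ)/(1 − Γ) = 75·(0.54 − j0.53)/(1.46 + j0.53)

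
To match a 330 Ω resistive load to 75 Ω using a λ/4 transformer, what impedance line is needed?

Z_qwt ≈ 157 Ω

Z_qwt = √(Z_0·R_L) = √(75 × 330) = √24750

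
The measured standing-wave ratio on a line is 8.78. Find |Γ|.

|Γ| = (S − 1)/(S + 1) = (8.78 − 1)/(8.78 + 1) = 7.78/9.78

|Γ| ≈ 0.796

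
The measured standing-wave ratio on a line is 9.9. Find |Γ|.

|Γ| ≈ 0.817

|Γ| = (S − 1)/(S + 1) = (9.9 − 1)/(9.9 + 1) = 8.9/10.9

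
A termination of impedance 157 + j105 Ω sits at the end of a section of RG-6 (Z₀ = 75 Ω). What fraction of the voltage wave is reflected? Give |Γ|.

Γ = (Z_L − Z_0)/(Z_L + Z_0) = (82 + j105)/(232 + j105)
|Γ| = 133/255

|Γ| ≈ 0.523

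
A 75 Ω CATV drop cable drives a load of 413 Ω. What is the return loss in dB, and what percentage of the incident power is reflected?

Γ = (413 − 75)/(413 + 75) = 0.693
RL = −20·log₁₀(0.693) = 3.19 dB
P_refl/P_inc = |Γ|² = 0.48

RL ≈ 3.19 dB; 48% of incident power reflected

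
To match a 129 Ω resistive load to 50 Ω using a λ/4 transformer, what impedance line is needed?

Z_qwt = √(Z_0·R_L) = √(50 × 129) = √6450

Z_qwt ≈ 80.3 Ω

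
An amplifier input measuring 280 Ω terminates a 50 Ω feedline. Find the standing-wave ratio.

VSWR ≈ 5.6

Γ = (280 − 50)/(280 + 50) = 0.697
VSWR = (1 + 0.697)/(1 − 0.697)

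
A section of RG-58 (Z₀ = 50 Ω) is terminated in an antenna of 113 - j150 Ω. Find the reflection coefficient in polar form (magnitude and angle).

Γ ≈ 0.734 ∠ -24.6°

Γ = (Z_L − Z_0)/(Z_L + Z_0) = (63 − j150)/(163 − j150)
|Γ| = 163/222 = 0.734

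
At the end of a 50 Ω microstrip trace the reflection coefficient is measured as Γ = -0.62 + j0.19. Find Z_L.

Z_L ≈ 10.9 + j7.14 Ω

Z_L = Z_0·(1 + Γ)/(1 − Γ) = 50·(0.38 + j0.19)/(1.62 − j0.19)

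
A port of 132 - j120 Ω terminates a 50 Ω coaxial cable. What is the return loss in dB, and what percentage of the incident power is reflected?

RL ≈ 3.52 dB; 44.4% of incident power reflected

Γ = (82 − j120)/(182 − j120), |Γ| = 0.667
RL = −20·log₁₀(0.667) = 3.52 dB
P_refl/P_inc = |Γ|² = 0.444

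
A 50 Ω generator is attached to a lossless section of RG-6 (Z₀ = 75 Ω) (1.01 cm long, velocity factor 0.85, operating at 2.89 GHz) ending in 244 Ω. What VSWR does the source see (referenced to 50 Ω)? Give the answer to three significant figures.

VSWR ≈ 3.75

λ = v/f = 0.85·c / 2.89 GHz = 0.0882 m
βl = 2π·l/λ = 2π × 0.114 = 41.2°
tan(βl) = 0.876
Z_in = Z_0·(Z_L + jZ_0·tanβl)/(Z_0 + jZ_L·tanβl) = 47.3 − j69 Ω
Γ_s = (Z_in − Z_s)/(Z_in + Z_s) = (-2.71 − j69)/(97.3 − j69), |Γ_s| = 0.579
VSWR = (1 + |Γ_s|)/(1 − |Γ_s|)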